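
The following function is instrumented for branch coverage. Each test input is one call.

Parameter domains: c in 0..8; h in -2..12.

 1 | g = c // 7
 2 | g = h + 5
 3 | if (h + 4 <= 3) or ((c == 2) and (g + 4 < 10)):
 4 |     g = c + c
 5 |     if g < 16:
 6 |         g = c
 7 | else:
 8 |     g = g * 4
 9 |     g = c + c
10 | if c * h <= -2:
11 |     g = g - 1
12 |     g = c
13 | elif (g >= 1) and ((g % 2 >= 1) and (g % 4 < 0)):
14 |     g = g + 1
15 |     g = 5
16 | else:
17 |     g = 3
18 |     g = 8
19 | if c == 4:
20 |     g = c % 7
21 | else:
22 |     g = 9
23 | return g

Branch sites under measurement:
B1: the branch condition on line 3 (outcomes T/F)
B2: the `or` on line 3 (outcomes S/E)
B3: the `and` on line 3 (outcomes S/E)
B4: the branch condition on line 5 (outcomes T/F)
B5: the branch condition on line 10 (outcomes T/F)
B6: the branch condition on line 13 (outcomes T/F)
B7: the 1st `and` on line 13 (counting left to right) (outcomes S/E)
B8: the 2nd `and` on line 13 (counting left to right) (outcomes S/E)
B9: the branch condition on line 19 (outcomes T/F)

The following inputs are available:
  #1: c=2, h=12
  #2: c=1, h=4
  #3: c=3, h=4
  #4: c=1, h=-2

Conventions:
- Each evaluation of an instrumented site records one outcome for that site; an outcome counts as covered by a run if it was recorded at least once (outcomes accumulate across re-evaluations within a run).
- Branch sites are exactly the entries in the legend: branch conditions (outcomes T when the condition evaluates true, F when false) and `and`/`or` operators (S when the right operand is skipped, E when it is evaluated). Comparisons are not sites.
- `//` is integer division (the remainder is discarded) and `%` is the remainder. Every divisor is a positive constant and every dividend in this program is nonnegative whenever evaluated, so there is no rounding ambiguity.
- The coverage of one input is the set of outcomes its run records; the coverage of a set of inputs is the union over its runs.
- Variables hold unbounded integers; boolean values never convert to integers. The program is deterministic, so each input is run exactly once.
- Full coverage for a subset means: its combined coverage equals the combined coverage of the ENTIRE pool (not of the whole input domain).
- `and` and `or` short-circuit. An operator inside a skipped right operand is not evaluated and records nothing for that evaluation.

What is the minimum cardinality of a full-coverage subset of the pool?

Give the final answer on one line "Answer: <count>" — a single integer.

test 1 (c=2, h=12) fires B2->E, B3->E, B1->F, B5->F, B7->E, B8->S, B6->F, B9->F; hits B1=F, B2=E, B3=E, B5=F, B6=F, B7=E, B8=S, B9=F
test 2 (c=1, h=4) fires B2->E, B3->S, B1->F, B5->F, B7->E, B8->S, B6->F, B9->F; hits B1=F, B2=E, B3=S, B5=F, B6=F, B7=E, B8=S, B9=F
test 3 (c=3, h=4) fires B2->E, B3->S, B1->F, B5->F, B7->E, B8->S, B6->F, B9->F; hits B1=F, B2=E, B3=S, B5=F, B6=F, B7=E, B8=S, B9=F
test 4 (c=1, h=-2) fires B2->S, B1->T, B4->T, B5->T, B9->F; hits B1=T, B2=S, B4=T, B5=T, B9=F
together the pool reaches 13 outcomes: B1=T, B1=F, B2=S, B2=E, B3=S, B3=E, B4=T, B5=T, B5=F, B6=F, B7=E, B8=S, B9=F
checked all size-1 subsets: none covers 13 outcomes (max 8/13)
checked all size-2 subsets: none covers 13 outcomes (max 12/13)
inputs {1, 2, 4} (size 3) cover everything; no size-3 subset with a lexicographically smaller index list covers all 13

Answer: 3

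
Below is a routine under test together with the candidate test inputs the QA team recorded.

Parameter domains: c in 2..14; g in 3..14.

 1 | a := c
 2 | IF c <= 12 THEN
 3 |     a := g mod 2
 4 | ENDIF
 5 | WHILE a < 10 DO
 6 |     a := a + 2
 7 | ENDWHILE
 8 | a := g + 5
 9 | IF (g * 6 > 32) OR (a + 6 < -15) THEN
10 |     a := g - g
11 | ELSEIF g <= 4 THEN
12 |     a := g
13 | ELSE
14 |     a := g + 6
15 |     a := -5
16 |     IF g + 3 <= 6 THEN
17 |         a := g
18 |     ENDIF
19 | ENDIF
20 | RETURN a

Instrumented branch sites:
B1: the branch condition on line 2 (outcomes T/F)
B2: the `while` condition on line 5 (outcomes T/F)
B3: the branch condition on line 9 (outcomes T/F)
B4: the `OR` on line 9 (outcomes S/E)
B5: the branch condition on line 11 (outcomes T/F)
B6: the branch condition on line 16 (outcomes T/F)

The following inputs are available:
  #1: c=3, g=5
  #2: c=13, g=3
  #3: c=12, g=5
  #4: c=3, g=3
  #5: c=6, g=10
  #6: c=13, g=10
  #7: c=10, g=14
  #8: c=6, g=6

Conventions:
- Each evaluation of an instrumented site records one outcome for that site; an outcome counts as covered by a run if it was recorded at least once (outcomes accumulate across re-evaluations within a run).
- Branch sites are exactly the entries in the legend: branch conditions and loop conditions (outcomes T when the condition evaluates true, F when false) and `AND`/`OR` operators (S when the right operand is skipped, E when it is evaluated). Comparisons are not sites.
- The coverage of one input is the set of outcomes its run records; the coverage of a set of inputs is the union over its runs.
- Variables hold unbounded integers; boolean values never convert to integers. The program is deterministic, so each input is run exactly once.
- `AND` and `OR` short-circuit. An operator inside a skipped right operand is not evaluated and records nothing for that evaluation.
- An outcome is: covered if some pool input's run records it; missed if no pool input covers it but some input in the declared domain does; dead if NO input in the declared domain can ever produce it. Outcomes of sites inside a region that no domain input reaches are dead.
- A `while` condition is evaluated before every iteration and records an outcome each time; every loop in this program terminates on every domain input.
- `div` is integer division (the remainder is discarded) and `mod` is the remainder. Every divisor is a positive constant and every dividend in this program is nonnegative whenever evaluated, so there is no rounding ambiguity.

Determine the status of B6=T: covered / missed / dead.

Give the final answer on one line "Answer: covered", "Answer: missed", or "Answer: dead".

no pool input records B6=T
checking all 156 inputs in the declared domain: B6=T is never recorded -> dead

Answer: dead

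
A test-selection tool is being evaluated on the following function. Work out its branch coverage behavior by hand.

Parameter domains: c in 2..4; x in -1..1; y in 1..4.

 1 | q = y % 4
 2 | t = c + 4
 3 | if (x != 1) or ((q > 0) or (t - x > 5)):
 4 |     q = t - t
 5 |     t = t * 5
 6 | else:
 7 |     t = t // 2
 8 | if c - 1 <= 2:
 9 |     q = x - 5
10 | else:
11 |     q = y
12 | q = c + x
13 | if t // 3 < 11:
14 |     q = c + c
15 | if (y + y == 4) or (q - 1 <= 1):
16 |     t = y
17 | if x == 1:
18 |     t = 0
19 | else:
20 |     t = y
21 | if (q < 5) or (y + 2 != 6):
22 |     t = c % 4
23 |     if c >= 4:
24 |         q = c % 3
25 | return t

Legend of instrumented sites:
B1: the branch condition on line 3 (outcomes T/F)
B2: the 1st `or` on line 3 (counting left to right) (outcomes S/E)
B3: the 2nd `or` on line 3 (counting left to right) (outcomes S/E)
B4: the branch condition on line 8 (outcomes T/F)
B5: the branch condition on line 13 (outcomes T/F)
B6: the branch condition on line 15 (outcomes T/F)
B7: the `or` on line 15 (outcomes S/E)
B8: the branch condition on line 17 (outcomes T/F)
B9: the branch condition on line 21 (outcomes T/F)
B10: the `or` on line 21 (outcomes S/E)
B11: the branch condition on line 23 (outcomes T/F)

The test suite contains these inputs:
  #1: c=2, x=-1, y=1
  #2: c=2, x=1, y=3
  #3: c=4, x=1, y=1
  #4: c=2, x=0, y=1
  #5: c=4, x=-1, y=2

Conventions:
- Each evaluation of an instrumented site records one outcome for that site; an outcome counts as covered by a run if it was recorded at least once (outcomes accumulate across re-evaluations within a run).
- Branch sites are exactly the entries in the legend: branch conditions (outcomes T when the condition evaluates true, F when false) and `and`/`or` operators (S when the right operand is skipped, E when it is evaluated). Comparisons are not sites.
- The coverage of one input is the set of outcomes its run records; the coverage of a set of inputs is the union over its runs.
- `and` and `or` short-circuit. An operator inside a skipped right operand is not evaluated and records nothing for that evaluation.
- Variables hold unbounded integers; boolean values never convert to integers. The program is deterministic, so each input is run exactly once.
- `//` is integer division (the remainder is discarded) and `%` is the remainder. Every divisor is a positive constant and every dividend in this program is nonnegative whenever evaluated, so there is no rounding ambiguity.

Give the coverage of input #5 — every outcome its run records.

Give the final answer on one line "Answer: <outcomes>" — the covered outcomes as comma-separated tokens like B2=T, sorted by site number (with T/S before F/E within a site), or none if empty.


Tracing the run of input #5 (c=4, x=-1, y=2):
  B2->S, B1->T, B4->F, B5->F, B7->S, B6->T, B8->F, B10->S, B9->T, B11->T
distinct outcomes covered: B1=T, B2=S, B4=F, B5=F, B6=T, B7=S, B8=F, B9=T, B10=S, B11=T
Answer: B1=T, B2=S, B4=F, B5=F, B6=T, B7=S, B8=F, B9=T, B10=S, B11=T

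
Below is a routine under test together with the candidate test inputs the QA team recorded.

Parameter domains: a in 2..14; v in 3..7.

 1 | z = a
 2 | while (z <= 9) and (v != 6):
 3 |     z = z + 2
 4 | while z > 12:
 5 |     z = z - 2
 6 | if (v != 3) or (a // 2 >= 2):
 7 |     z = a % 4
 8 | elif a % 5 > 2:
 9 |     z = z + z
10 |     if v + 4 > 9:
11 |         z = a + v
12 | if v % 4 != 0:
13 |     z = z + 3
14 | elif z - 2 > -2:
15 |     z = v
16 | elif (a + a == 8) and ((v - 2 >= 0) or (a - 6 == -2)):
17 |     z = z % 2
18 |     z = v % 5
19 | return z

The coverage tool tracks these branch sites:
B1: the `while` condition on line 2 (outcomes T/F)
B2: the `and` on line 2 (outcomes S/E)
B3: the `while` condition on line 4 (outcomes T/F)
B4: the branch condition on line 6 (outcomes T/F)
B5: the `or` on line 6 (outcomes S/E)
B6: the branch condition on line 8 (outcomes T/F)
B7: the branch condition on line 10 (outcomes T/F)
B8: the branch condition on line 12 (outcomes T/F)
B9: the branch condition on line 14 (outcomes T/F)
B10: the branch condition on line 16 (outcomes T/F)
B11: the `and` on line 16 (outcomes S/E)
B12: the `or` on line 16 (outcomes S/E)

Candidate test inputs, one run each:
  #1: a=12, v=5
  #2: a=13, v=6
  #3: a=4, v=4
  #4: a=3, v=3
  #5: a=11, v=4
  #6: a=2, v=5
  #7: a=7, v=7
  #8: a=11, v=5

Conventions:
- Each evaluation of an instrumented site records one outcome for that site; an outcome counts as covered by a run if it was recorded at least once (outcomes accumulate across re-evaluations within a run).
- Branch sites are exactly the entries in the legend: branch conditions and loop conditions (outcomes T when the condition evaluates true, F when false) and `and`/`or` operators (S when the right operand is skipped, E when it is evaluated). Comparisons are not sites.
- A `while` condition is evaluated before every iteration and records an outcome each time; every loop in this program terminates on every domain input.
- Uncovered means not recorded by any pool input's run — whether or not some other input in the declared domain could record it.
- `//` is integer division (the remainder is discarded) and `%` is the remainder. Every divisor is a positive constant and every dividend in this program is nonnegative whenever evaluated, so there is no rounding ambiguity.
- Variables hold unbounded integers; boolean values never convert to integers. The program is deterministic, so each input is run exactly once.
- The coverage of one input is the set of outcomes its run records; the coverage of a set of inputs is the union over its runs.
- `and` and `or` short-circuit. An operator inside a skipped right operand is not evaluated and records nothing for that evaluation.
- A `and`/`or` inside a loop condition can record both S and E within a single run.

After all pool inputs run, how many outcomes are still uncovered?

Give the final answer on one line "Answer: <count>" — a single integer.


input #1 (a=12, v=5): covers B1=F, B2=S, B3=F, B4=T, B5=S, B8=T
input #2 (a=13, v=6): covers B1=F, B2=S, B3=T, B3=F, B4=T, B5=S, B8=T
input #3 (a=4, v=4): covers B1=T, B1=F, B2=S, B2=E, B3=F, B4=T, B5=S, B8=F, B9=F, B10=T, B11=E, B12=S
input #4 (a=3, v=3): covers B1=T, B1=F, B2=S, B2=E, B3=F, B4=F, B5=E, B6=T, B7=F, B8=T
input #5 (a=11, v=4): covers B1=F, B2=S, B3=F, B4=T, B5=S, B8=F, B9=T
input #6 (a=2, v=5): covers B1=T, B1=F, B2=S, B2=E, B3=F, B4=T, B5=S, B8=T
input #7 (a=7, v=7): covers B1=T, B1=F, B2=S, B2=E, B3=F, B4=T, B5=S, B8=T
input #8 (a=11, v=5): covers B1=F, B2=S, B3=F, B4=T, B5=S, B8=T
union over the pool: B1=T, B1=F, B2=S, B2=E, B3=T, B3=F, B4=T, B4=F, B5=S, B5=E, B6=T, B7=F, B8=T, B8=F, B9=T, B9=F, B10=T, B11=E, B12=S
uncovered (5 of 24): B6=F, B7=T, B10=F, B11=S, B12=E
Answer: 5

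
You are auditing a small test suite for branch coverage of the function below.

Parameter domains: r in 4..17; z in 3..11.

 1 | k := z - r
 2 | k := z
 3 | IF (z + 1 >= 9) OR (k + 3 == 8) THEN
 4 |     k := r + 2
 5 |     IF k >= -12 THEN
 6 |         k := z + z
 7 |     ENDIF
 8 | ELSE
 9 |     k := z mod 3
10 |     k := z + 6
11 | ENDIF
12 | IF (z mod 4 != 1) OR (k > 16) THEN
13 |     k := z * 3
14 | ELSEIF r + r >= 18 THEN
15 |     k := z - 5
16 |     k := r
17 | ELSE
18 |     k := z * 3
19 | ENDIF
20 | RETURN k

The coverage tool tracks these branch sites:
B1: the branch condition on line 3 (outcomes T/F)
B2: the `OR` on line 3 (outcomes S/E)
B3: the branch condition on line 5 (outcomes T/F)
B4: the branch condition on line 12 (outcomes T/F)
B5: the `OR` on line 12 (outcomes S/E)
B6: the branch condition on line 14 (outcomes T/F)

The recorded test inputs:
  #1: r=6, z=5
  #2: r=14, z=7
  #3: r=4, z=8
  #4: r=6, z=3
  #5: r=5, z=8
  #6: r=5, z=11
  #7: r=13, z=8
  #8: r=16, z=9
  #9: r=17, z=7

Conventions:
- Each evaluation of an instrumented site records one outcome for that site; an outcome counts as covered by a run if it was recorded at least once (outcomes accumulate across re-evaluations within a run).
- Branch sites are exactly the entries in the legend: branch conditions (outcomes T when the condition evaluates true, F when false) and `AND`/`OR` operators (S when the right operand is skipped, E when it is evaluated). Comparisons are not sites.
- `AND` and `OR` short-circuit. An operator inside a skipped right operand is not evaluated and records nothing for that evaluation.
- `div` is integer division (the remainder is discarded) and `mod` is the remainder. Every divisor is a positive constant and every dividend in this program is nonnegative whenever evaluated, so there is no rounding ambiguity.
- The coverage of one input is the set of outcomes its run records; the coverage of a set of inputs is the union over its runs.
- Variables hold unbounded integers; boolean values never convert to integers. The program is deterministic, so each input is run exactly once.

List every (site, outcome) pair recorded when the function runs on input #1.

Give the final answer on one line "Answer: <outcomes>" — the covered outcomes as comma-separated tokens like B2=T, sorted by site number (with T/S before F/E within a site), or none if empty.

Running input #1 (r=6, z=5), event by event:
  B2->E, B1->T, B3->T, B5->E, B4->F, B6->F
deduplicating events, the covered set is: B1=T, B2=E, B3=T, B4=F, B5=E, B6=F

Answer: B1=T, B2=E, B3=T, B4=F, B5=E, B6=F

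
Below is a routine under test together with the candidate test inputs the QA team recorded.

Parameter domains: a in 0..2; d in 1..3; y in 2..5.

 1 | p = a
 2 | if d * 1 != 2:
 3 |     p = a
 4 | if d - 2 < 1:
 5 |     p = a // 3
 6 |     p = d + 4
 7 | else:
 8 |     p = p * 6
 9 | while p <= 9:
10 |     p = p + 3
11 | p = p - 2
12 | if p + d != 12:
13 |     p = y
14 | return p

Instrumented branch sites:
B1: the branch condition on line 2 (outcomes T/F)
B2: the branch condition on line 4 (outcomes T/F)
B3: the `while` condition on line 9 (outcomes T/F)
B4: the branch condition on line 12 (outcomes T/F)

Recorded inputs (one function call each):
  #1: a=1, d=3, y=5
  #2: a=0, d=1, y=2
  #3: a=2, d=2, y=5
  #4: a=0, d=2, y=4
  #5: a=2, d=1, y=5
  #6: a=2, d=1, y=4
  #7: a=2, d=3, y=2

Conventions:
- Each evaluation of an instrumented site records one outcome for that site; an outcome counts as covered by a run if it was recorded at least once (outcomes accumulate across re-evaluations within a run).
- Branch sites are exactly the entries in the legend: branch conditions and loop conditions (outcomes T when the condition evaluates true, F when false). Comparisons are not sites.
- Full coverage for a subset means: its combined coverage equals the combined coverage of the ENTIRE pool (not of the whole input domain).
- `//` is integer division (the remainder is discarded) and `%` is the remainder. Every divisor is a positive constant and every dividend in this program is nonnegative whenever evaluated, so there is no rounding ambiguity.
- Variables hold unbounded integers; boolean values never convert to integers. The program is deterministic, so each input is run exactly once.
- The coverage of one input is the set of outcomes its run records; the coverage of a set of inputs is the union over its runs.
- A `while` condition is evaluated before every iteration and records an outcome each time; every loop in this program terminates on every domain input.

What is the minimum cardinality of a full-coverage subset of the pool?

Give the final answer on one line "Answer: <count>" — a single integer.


#1 (a=1, d=3, y=5) -> covered: B1=T, B2=F, B3=T, B3=F, B4=T
#2 (a=0, d=1, y=2) -> covered: B1=T, B2=T, B3=T, B3=F, B4=T
#3 (a=2, d=2, y=5) -> covered: B1=F, B2=T, B3=T, B3=F, B4=F
#4 (a=0, d=2, y=4) -> covered: B1=F, B2=T, B3=T, B3=F, B4=F
#5 (a=2, d=1, y=5) -> covered: B1=T, B2=T, B3=T, B3=F, B4=T
#6 (a=2, d=1, y=4) -> covered: B1=T, B2=T, B3=T, B3=F, B4=T
#7 (a=2, d=3, y=2) -> covered: B1=T, B2=F, B3=F, B4=T
pool-wide coverage (8 outcomes): B1=T, B1=F, B2=T, B2=F, B3=T, B3=F, B4=T, B4=F
checked all size-1 subsets: none covers 8 outcomes (max 5/8)
inputs {1, 3} (size 2) cover everything; no size-2 subset with a lexicographically smaller index list covers all 8
Answer: 2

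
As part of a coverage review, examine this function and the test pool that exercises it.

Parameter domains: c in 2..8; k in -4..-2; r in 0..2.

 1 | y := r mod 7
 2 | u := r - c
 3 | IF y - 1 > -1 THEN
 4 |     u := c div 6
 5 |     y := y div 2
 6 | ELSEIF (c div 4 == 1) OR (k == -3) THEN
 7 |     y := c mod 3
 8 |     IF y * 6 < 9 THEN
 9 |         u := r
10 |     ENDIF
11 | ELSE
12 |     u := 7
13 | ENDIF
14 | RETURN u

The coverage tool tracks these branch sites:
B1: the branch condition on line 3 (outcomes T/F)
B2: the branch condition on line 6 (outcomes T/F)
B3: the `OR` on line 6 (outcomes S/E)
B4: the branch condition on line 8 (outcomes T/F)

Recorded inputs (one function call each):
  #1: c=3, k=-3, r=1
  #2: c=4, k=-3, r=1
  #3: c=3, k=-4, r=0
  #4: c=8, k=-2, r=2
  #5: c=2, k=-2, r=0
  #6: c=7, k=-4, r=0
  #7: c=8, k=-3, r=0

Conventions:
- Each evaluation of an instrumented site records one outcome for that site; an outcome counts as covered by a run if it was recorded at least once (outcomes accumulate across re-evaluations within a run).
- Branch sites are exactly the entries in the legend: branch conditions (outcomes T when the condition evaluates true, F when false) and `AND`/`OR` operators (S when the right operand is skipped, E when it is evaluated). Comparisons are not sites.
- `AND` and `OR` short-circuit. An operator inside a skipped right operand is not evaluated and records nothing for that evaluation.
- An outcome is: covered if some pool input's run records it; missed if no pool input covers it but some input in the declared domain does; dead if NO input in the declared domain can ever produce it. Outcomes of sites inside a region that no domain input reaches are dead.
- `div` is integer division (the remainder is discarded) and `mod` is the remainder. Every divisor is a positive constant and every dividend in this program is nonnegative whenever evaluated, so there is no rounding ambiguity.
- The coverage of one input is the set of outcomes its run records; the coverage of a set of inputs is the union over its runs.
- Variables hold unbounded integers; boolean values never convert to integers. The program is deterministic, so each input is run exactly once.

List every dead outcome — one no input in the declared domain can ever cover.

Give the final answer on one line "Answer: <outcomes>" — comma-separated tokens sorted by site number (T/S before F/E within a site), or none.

checking every outcome against all 63 domain inputs:
  reachable outcomes have witnesses, e.g. B1=T (e.g. c=2, k=-4, r=1), B1=F (e.g. c=2, k=-4, r=0), B2=T (e.g. c=2, k=-3, r=0), B2=F (e.g. c=2, k=-4, r=0)

Answer: none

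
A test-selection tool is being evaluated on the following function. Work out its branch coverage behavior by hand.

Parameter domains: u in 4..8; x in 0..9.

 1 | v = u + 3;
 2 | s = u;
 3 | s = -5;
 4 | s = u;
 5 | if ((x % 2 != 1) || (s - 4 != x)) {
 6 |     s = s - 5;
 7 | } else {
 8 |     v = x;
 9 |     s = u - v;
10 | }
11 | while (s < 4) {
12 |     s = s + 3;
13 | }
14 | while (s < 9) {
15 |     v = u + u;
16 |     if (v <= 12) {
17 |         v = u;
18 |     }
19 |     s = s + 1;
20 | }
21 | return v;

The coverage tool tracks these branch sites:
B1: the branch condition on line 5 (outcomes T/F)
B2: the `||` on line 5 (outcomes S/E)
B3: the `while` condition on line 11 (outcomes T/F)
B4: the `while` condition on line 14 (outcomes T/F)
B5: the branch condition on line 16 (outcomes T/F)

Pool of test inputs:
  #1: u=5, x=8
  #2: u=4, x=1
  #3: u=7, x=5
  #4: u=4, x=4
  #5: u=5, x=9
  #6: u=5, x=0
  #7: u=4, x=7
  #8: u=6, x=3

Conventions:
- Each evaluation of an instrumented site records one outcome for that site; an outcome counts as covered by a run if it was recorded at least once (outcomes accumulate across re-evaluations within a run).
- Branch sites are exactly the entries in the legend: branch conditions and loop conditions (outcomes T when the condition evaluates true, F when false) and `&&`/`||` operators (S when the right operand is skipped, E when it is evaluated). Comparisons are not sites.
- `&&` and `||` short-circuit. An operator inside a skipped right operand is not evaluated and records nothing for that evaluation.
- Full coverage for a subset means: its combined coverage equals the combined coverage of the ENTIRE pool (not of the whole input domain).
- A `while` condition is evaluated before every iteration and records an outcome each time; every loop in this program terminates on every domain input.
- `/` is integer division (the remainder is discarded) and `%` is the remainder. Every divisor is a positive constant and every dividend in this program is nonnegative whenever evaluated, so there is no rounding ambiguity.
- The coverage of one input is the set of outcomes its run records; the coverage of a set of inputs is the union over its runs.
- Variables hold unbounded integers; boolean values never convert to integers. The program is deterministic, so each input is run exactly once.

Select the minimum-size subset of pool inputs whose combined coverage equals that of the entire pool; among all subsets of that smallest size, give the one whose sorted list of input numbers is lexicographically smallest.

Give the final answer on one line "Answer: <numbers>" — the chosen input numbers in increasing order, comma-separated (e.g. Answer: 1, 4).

input #1 (u=5, x=8): events B2->S, B1->T, B3->T, B3->T, B3->F, B4->T, B5->T, B4->T, B5->T, B4->T, B5->T, B4->F; covers B1=T, B2=S, B3=T, B3=F, B4=T, B4=F, B5=T
input #2 (u=4, x=1): events B2->E, B1->T, B3->T, B3->T, B3->F, B4->T, B5->T, B4->T, B5->T, B4->T, B5->T, B4->T, B5->T, B4->F; covers B1=T, B2=E, B3=T, B3=F, B4=T, B4=F, B5=T
input #3 (u=7, x=5): events B2->E, B1->T, B3->T, B3->F, B4->T, B5->F, B4->T, B5->F, B4->T, B5->F, B4->T, B5->F, B4->F; covers B1=T, B2=E, B3=T, B3=F, B4=T, B4=F, B5=F
input #4 (u=4, x=4): events B2->S, B1->T, B3->T, B3->T, B3->F, B4->T, B5->T, B4->T, B5->T, B4->T, B5->T, B4->T, B5->T, B4->F; covers B1=T, B2=S, B3=T, B3=F, B4=T, B4=F, B5=T
input #5 (u=5, x=9): events B2->E, B1->T, B3->T, B3->T, B3->F, B4->T, B5->T, B4->T, B5->T, B4->T, B5->T, B4->F; covers B1=T, B2=E, B3=T, B3=F, B4=T, B4=F, B5=T
input #6 (u=5, x=0): events B2->S, B1->T, B3->T, B3->T, B3->F, B4->T, B5->T, B4->T, B5->T, B4->T, B5->T, B4->F; covers B1=T, B2=S, B3=T, B3=F, B4=T, B4=F, B5=T
input #7 (u=4, x=7): events B2->E, B1->T, B3->T, B3->T, B3->F, B4->T, B5->T, B4->T, B5->T, B4->T, B5->T, B4->T, B5->T, B4->F; covers B1=T, B2=E, B3=T, B3=F, B4=T, B4=F, B5=T
input #8 (u=6, x=3): events B2->E, B1->T, B3->T, B3->F, B4->T, B5->T, B4->T, B5->T, B4->T, B5->T, B4->T, B5->T, B4->T, B5->T, ...; covers B1=T, B2=E, B3=T, B3=F, B4=T, B4=F, B5=T
the full pool covers 9 outcomes: B1=T, B2=S, B2=E, B3=T, B3=F, B4=T, B4=F, B5=T, B5=F
size 1 is not enough: best union over all size-1 subsets is 7/9
size 2: inputs {1, 3} cover all 9 outcomes, and no lexicographically smaller subset of this size does

Answer: 1, 3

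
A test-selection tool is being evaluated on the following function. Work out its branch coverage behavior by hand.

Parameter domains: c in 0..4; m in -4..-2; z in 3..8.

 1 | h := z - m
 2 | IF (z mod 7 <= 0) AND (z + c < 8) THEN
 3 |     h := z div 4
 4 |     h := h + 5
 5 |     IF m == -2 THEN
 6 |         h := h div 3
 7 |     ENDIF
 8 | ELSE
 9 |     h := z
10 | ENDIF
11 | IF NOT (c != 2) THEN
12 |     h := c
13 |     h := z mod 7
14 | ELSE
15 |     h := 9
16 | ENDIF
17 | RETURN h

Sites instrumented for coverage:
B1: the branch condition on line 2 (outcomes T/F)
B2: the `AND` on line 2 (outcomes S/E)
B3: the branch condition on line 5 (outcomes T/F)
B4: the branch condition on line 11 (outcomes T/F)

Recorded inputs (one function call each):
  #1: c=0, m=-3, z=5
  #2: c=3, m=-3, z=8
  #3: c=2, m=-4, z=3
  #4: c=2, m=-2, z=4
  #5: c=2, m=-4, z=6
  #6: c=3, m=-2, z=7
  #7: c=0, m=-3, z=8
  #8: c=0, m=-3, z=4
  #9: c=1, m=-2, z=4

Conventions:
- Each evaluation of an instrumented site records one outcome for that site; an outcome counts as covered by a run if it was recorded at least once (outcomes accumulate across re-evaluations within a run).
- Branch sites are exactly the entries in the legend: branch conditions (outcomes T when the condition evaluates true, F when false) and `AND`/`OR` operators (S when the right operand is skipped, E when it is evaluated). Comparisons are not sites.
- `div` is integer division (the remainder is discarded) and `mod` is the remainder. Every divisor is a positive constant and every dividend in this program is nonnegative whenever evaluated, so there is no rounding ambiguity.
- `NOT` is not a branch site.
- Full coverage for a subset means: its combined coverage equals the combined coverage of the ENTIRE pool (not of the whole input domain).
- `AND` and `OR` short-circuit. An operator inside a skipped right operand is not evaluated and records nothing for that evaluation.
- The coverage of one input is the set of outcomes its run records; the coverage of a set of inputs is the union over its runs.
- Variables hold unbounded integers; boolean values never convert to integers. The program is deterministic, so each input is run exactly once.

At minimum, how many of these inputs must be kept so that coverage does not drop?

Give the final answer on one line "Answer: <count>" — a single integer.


run #1 (c=0, m=-3, z=5) records B1=F, B2=S, B4=F
run #2 (c=3, m=-3, z=8) records B1=F, B2=S, B4=F
run #3 (c=2, m=-4, z=3) records B1=F, B2=S, B4=T
run #4 (c=2, m=-2, z=4) records B1=F, B2=S, B4=T
run #5 (c=2, m=-4, z=6) records B1=F, B2=S, B4=T
run #6 (c=3, m=-2, z=7) records B1=F, B2=E, B4=F
run #7 (c=0, m=-3, z=8) records B1=F, B2=S, B4=F
run #8 (c=0, m=-3, z=4) records B1=F, B2=S, B4=F
run #9 (c=1, m=-2, z=4) records B1=F, B2=S, B4=F
together the pool reaches 5 outcomes: B1=F, B2=S, B2=E, B4=T, B4=F
size 1 is not enough: best union over all size-1 subsets is 3/5
at size 2, {3, 6} reaches all 5 outcomes; every lexicographically earlier size-2 subset fails
Answer: 2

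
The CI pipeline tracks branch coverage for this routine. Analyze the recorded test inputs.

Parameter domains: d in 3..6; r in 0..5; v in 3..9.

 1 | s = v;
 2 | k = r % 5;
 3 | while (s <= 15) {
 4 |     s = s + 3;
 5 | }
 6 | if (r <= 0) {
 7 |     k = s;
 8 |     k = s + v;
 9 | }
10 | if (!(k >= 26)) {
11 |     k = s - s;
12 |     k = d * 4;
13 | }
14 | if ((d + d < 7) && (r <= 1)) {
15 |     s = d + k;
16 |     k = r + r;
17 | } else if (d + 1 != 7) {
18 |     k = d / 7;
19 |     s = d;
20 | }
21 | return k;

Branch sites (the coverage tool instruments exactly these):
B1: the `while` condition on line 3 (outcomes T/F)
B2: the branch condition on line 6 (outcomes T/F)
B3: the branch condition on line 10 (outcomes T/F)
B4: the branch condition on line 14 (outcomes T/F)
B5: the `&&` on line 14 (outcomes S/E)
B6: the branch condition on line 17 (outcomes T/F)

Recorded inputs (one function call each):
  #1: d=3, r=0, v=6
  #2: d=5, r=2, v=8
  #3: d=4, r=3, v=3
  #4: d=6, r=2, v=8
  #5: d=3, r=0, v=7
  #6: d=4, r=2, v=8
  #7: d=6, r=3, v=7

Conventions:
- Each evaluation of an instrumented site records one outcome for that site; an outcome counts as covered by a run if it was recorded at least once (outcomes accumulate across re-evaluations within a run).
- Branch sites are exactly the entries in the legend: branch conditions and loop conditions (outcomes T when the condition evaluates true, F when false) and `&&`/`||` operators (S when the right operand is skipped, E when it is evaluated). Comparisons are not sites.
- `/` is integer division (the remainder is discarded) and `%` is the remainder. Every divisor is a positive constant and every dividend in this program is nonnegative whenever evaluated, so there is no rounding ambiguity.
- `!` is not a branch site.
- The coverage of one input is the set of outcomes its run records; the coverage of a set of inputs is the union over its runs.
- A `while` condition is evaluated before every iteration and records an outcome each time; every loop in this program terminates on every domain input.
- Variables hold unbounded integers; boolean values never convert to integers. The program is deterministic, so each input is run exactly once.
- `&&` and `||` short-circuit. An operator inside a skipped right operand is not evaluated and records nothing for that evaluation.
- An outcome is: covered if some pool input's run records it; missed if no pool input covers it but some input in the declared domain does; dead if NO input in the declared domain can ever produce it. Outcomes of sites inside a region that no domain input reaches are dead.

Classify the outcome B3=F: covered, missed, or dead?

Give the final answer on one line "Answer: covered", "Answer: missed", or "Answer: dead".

no pool input records B3=F
but domain input (d=3, r=0, v=9) does record it -> reachable, so missed

Answer: missed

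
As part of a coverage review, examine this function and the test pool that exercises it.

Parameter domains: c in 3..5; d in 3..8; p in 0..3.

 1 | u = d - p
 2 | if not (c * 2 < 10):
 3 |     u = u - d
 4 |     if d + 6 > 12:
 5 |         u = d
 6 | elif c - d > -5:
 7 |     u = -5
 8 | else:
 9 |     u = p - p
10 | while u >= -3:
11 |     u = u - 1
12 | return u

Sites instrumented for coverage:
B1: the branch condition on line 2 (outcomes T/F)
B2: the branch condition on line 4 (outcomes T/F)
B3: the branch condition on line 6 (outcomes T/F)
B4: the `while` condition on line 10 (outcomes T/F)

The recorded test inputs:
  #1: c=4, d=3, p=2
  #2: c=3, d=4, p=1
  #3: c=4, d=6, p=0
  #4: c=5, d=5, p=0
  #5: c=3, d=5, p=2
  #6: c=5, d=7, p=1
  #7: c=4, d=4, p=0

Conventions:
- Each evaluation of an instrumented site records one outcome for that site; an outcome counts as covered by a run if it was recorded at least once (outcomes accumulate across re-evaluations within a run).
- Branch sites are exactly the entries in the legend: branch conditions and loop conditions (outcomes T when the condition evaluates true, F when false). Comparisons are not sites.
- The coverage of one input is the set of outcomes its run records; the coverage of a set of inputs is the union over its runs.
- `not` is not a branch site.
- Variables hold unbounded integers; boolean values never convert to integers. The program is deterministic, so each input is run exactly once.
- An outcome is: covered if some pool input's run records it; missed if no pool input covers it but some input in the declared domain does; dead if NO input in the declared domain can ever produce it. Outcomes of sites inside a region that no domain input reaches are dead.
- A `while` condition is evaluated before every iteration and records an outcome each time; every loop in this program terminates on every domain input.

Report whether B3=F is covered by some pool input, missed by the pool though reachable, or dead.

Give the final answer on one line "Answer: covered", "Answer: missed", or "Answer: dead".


no pool input records B3=F
but domain input (c=3, d=8, p=0) does record it -> reachable, so missed
Answer: missed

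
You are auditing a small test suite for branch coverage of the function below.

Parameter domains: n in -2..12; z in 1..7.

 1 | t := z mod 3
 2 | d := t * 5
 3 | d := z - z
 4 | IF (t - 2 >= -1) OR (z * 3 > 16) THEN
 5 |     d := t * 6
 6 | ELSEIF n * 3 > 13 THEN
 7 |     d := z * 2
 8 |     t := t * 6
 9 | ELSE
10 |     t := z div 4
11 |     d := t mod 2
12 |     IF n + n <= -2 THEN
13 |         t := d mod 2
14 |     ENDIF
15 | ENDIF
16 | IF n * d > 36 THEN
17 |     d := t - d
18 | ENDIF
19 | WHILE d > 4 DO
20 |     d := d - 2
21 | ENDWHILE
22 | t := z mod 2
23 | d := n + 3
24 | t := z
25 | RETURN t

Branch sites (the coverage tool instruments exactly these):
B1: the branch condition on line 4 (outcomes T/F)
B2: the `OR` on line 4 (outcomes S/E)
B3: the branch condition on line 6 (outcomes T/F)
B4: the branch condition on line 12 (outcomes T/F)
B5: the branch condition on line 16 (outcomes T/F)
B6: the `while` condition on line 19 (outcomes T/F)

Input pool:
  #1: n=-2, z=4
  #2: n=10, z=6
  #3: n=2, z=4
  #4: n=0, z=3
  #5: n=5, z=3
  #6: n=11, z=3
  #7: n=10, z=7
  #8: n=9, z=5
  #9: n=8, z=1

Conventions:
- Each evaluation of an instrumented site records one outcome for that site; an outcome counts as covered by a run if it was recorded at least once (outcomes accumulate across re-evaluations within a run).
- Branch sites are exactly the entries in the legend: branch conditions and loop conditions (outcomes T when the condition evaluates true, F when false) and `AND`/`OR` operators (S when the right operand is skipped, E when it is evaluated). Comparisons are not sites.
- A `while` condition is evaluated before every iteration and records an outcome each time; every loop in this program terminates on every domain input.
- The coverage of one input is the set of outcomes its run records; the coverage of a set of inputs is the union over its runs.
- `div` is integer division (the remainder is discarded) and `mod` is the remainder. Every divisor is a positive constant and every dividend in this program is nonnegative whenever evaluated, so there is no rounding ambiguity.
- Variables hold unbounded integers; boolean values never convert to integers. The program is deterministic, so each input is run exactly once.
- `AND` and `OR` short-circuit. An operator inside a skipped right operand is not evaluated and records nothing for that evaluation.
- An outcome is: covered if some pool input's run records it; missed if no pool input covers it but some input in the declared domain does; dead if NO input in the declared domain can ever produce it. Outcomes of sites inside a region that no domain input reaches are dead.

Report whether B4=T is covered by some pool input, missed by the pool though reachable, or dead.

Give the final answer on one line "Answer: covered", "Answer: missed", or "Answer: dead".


no pool input records B4=T
but domain input (n=-2, z=3) does record it -> reachable, so missed
Answer: missed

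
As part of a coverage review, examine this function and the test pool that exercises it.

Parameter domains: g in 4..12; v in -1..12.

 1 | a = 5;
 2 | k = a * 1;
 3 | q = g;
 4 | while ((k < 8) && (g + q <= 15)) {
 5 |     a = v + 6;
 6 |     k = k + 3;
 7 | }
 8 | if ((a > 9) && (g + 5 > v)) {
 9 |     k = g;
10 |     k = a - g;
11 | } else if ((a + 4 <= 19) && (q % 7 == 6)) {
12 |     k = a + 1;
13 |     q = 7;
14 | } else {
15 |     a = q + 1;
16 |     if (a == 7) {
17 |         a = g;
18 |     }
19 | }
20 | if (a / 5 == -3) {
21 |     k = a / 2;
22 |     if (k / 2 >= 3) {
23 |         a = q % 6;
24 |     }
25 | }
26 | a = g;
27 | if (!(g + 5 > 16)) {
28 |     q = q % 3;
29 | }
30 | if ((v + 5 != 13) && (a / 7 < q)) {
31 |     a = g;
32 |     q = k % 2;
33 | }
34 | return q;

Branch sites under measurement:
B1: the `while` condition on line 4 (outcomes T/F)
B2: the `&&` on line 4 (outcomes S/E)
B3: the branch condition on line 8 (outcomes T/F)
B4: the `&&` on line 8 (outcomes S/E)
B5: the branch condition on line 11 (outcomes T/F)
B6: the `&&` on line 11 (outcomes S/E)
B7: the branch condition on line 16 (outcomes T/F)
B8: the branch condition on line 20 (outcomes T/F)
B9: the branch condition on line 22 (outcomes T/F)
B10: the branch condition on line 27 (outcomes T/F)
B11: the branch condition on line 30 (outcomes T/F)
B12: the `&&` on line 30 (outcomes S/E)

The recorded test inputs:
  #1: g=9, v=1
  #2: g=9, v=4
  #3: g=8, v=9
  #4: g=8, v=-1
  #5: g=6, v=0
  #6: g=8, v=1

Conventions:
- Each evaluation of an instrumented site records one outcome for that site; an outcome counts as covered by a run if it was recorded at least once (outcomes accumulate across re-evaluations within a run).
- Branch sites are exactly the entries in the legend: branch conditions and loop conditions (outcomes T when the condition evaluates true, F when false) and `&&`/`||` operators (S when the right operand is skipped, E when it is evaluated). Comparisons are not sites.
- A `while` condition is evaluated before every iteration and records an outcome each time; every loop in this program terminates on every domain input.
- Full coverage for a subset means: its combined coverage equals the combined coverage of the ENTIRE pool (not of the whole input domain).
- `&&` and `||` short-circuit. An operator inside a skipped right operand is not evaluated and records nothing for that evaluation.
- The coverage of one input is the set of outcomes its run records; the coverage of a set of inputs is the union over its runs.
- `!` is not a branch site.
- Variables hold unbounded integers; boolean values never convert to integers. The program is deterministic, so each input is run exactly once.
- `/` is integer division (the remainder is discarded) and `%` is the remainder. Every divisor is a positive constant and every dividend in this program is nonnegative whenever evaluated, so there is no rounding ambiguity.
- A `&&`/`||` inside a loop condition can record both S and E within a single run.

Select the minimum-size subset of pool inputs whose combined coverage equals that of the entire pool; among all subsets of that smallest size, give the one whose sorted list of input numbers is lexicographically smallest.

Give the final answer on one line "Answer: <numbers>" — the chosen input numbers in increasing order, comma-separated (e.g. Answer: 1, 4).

input #1 (g=9, v=1): events B2->E, B1->F, B4->S, B3->F, B6->E, B5->F, B7->F, B8->F, B10->T, B12->E, B11->F; covers B1=F, B2=E, B3=F, B4=S, B5=F, B6=E, B7=F, B8=F, B10=T, B11=F, B12=E
input #2 (g=9, v=4): events B2->E, B1->F, B4->S, B3->F, B6->E, B5->F, B7->F, B8->F, B10->T, B12->E, B11->F; covers B1=F, B2=E, B3=F, B4=S, B5=F, B6=E, B7=F, B8=F, B10=T, B11=F, B12=E
input #3 (g=8, v=9): events B2->E, B1->F, B4->S, B3->F, B6->E, B5->F, B7->F, B8->F, B10->T, B12->E, B11->T; covers B1=F, B2=E, B3=F, B4=S, B5=F, B6=E, B7=F, B8=F, B10=T, B11=T, B12=E
input #4 (g=8, v=-1): events B2->E, B1->F, B4->S, B3->F, B6->E, B5->F, B7->F, B8->F, B10->T, B12->E, B11->T; covers B1=F, B2=E, B3=F, B4=S, B5=F, B6=E, B7=F, B8=F, B10=T, B11=T, B12=E
input #5 (g=6, v=0): events B2->E, B1->T, B2->S, B1->F, B4->S, B3->F, B6->E, B5->T, B8->F, B10->T, B12->E, B11->T; covers B1=T, B1=F, B2=S, B2=E, B3=F, B4=S, B5=T, B6=E, B8=F, B10=T, B11=T, B12=E
input #6 (g=8, v=1): events B2->E, B1->F, B4->S, B3->F, B6->E, B5->F, B7->F, B8->F, B10->T, B12->E, B11->T; covers B1=F, B2=E, B3=F, B4=S, B5=F, B6=E, B7=F, B8=F, B10=T, B11=T, B12=E
together the pool reaches 15 outcomes: B1=T, B1=F, B2=S, B2=E, B3=F, B4=S, B5=T, B5=F, B6=E, B7=F, B8=F, B10=T, B11=T, B11=F, B12=E
size 1 is not enough: best union over all size-1 subsets is 12/15
inputs {1, 5} (size 2) cover everything; no size-2 subset with a lexicographically smaller index list covers all 15

Answer: 1, 5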